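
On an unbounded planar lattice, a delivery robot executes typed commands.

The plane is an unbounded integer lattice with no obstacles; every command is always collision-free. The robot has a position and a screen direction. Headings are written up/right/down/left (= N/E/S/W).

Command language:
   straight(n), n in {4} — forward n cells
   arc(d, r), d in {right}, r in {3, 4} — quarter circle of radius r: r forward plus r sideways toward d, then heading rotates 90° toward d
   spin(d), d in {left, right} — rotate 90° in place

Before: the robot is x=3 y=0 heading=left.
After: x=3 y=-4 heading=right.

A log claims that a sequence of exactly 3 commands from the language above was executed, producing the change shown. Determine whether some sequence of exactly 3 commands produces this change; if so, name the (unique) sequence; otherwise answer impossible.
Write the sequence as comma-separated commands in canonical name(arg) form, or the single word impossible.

spin(left), straight(4), spin(left)

key: position moved to (3,-4) AND the heading swung to E — translation plus rotation needed
t0: x=3 y=0 heading=left
[1] after spin(left): x=3 y=0 heading=down
[2] after straight(4): x=3 y=-4 heading=down
[3] after spin(left): x=3 y=-4 heading=right
uniquely the one of 125 3-step routes that fits.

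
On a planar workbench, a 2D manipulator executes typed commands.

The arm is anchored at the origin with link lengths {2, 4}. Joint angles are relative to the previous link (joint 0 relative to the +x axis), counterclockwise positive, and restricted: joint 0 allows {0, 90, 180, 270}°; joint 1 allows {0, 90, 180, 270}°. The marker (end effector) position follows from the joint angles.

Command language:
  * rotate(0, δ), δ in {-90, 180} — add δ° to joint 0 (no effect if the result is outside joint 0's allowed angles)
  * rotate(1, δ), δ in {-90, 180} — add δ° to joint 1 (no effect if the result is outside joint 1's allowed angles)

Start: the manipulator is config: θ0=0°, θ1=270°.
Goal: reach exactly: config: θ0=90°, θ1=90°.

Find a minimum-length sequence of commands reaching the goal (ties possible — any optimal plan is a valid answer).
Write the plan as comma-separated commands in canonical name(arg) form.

rotate(1, 180), rotate(0, -90), rotate(0, 180)

start: config: θ0=0°, θ1=270°
t=1 rotate(1, 180) ⇒ config: θ0=0°, θ1=90°
t=2 rotate(0, -90) ⇒ config: θ0=270°, θ1=90°
t=3 rotate(0, 180) ⇒ config: θ0=90°, θ1=90°
no 2-step plan works, so 3 is optimal.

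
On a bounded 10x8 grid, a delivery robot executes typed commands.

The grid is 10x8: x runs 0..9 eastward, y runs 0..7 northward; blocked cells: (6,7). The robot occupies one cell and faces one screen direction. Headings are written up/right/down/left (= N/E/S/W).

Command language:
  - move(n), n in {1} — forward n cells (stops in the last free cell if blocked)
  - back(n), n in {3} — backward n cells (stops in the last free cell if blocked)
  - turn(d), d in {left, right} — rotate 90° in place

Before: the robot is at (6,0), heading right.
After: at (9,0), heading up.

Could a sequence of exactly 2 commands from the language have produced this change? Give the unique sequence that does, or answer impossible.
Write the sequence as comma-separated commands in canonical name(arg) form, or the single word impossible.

impossible

all 16 sequences checked — none match.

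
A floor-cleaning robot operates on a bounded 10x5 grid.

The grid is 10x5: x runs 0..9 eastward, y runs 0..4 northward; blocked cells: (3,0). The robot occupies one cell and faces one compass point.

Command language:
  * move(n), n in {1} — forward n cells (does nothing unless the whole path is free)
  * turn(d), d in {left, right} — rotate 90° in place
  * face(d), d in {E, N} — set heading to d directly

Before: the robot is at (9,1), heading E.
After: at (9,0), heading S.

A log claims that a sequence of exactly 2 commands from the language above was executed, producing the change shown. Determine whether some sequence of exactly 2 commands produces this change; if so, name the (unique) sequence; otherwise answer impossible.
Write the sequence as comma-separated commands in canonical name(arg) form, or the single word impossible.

key: cell and facing (now S) both changed — the 2 commands mix motion and turning
begin: at (9,1), heading E
1. turn(right) → at (9,1), heading S
2. move(1) → at (9,0), heading S
all 25 alternatives checked — unique.

turn(right), move(1)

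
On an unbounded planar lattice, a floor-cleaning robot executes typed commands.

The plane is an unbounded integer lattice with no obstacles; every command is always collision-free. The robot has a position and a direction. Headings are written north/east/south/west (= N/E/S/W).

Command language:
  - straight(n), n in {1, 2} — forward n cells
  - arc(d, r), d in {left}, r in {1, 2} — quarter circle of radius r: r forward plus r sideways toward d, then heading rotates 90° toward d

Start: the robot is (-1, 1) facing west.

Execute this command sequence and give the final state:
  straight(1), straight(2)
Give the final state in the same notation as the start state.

(-4, 1) facing west

initial: (-1, 1) facing west
t=1 straight(1) ⇒ (-2, 1) facing west
t=2 straight(2) ⇒ (-4, 1) facing west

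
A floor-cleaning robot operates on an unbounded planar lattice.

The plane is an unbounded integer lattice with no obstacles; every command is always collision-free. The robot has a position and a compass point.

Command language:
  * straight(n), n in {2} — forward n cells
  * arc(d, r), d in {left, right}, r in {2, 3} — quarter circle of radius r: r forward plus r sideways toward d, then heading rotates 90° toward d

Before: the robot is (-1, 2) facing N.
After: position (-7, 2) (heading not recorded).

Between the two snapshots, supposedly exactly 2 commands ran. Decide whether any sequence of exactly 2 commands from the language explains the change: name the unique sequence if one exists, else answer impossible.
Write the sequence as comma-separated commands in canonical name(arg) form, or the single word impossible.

arc(left, 3), arc(left, 3)

start: (-1, 2) facing N
t=1 arc(left, 3) ⇒ (-4, 5) facing W
t=2 arc(left, 3) ⇒ (-7, 2) facing S
no other 2-command option fits: unique.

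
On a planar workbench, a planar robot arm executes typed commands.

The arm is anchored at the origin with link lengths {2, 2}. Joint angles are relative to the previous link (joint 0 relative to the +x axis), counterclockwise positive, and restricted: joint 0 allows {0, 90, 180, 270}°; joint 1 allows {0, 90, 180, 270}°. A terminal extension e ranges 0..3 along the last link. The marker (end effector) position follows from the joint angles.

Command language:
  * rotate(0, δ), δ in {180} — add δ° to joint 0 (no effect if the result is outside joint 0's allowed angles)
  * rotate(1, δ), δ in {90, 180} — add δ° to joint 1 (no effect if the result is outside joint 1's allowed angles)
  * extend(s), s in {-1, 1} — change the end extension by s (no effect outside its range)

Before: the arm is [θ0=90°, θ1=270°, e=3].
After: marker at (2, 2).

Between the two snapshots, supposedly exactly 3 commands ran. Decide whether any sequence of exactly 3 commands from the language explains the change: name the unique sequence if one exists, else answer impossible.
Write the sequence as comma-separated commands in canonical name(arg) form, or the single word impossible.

initial: [θ0=90°, θ1=270°, e=3]
1. extend(-1) → [θ0=90°, θ1=270°, e=2]
2. extend(-1) → [θ0=90°, θ1=270°, e=1]
3. extend(-1) → [θ0=90°, θ1=270°, e=0]
uniquely the one of 125 3-step routes that fits.

extend(-1), extend(-1), extend(-1)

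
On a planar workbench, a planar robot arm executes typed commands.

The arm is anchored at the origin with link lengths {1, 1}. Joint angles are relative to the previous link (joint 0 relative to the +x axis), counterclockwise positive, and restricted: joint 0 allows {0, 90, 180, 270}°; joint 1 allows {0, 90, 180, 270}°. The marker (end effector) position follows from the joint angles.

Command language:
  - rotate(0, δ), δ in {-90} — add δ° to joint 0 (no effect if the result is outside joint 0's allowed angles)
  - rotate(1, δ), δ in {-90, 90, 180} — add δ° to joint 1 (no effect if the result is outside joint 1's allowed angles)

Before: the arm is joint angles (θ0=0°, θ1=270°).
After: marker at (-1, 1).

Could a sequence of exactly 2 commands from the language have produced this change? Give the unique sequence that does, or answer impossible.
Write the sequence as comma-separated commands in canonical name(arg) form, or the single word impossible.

rotate(0, -90), rotate(0, -90)

initial: joint angles (θ0=0°, θ1=270°)
step 1 (rotate(0, -90)): joint angles (θ0=270°, θ1=270°)
step 2 (rotate(0, -90)): joint angles (θ0=180°, θ1=270°)
no rival 2-sequence matches.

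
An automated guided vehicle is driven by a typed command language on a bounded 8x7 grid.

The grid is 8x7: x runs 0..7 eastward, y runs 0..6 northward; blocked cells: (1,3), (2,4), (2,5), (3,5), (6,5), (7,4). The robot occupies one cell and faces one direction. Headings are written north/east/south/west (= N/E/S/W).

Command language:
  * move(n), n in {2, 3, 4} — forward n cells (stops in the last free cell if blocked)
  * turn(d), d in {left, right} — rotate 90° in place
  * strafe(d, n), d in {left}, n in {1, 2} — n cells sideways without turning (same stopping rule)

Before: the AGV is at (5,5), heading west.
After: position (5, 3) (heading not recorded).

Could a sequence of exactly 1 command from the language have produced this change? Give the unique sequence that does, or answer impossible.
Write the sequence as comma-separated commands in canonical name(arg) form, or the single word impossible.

t0: at (5,5), heading west
1. strafe(left, 2) → at (5,3), heading west
no rival 1-sequence matches.

strafe(left, 2)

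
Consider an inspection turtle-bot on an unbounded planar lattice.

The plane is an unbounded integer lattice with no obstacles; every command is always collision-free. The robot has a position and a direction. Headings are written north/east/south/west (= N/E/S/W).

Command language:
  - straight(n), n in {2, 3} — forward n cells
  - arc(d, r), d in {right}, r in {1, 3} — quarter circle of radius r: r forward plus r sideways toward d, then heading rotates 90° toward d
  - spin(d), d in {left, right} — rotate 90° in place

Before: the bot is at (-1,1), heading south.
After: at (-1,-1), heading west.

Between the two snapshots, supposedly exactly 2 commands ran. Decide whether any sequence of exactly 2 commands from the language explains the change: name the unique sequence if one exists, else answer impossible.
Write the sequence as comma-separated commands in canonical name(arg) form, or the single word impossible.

straight(2), spin(right)

key: cell and facing (now W) both changed — the 2 commands mix motion and turning
from: at (-1,1), heading south
[1] after straight(2): at (-1,-1), heading south
[2] after spin(right): at (-1,-1), heading west
no rival 2-sequence matches.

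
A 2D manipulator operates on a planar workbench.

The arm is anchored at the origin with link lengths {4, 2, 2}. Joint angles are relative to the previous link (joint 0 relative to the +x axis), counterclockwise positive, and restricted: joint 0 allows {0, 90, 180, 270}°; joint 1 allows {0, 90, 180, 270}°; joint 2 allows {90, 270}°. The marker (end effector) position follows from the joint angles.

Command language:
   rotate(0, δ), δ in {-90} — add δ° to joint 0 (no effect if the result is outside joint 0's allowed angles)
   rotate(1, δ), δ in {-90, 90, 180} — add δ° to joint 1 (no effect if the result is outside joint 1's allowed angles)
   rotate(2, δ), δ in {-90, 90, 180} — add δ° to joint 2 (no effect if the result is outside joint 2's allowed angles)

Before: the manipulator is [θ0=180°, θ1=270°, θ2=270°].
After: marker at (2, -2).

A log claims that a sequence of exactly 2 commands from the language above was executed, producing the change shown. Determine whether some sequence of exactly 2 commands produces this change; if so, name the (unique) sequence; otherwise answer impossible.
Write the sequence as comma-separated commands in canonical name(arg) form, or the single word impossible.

rotate(0, -90), rotate(0, -90)

begin: [θ0=180°, θ1=270°, θ2=270°]
t=1 rotate(0, -90) ⇒ [θ0=90°, θ1=270°, θ2=270°]
t=2 rotate(0, -90) ⇒ [θ0=0°, θ1=270°, θ2=270°]
all 49 alternatives checked — unique.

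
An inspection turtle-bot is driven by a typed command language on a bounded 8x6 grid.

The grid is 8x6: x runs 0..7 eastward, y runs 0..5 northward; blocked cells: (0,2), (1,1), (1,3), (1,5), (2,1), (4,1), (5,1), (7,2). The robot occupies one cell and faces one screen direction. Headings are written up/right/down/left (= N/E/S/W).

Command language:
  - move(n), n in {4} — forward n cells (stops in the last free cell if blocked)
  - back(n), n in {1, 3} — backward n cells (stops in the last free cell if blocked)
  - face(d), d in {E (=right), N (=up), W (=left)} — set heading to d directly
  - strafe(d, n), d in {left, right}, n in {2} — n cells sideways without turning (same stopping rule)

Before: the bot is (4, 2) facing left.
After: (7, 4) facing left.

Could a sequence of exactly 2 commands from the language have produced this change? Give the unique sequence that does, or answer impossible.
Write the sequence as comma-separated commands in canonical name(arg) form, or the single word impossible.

key: order matters: swapping strafe(right, 2) and back(3) lands elsewhere
begin: (4, 2) facing left
step 1 (strafe(right, 2)): (4, 4) facing left
step 2 (back(3)): (7, 4) facing left
no rival 2-sequence matches.

strafe(right, 2), back(3)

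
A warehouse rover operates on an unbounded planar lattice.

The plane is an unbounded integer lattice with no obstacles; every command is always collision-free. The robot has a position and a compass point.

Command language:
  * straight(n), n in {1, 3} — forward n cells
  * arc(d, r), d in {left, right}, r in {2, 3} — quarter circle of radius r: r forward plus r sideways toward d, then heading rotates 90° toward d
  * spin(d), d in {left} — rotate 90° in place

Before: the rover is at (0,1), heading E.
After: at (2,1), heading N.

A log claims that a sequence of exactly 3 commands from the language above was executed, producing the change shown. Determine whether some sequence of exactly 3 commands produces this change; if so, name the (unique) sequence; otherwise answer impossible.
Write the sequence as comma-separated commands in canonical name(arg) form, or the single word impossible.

key: order matters: swapping straight(1) and spin(left) lands elsewhere
begin: at (0,1), heading E
1. straight(1) → at (1,1), heading E
2. straight(1) → at (2,1), heading E
3. spin(left) → at (2,1), heading N
no other 3-command option fits: unique.

straight(1), straight(1), spin(left)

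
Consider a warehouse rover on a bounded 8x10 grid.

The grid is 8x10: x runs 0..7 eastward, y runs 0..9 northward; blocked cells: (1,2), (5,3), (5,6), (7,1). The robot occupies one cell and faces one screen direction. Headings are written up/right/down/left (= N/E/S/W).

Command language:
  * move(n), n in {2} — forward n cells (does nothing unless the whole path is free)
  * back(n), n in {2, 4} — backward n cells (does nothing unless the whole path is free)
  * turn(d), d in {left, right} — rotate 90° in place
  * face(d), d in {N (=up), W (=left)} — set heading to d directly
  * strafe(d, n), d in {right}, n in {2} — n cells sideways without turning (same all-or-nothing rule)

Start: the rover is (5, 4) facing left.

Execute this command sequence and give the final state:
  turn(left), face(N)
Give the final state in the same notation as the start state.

(5, 4) facing up

begin: (5, 4) facing left
t=1 turn(left) ⇒ (5, 4) facing down
t=2 face(N) ⇒ (5, 4) facing up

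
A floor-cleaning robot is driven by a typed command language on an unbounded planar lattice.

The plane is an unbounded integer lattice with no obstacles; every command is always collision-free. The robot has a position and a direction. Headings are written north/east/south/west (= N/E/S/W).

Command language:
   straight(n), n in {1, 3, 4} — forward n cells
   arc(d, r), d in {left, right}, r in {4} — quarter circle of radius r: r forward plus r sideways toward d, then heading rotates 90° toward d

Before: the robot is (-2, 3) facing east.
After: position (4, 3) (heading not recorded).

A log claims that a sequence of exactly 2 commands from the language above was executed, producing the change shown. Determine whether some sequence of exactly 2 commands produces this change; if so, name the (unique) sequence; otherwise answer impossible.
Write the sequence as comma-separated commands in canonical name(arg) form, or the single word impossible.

initial: (-2, 3) facing east
[1] after straight(3): (1, 3) facing east
[2] after straight(3): (4, 3) facing east
uniquely the one of 25 2-step routes that fits.

straight(3), straight(3)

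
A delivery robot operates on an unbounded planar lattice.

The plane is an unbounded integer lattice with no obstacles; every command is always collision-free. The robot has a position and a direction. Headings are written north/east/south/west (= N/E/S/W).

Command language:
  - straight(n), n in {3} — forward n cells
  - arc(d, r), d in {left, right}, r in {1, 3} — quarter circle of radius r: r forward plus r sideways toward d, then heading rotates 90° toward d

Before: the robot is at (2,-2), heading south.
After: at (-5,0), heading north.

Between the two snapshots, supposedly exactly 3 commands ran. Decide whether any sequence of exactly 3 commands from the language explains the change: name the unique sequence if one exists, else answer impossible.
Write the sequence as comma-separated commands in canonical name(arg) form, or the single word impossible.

key: running arc(right, 3) before arc(right, 1) would end elsewhere — order is forced
from: at (2,-2), heading south
step 1 (arc(right, 1)): at (1,-3), heading west
step 2 (straight(3)): at (-2,-3), heading west
step 3 (arc(right, 3)): at (-5,0), heading north
no other 3-command option fits: unique.

arc(right, 1), straight(3), arc(right, 3)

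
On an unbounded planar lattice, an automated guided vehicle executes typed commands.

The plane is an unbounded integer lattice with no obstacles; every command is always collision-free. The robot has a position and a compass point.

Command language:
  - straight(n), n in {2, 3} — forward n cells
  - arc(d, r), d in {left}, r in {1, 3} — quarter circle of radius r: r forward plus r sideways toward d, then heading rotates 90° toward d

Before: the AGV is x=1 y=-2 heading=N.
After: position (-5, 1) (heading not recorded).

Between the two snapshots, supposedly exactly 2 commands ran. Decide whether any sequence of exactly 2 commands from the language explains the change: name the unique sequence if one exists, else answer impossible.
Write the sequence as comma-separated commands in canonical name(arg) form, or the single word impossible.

key: running straight(3) before arc(left, 3) would end elsewhere — order is forced
start: x=1 y=-2 heading=N
step 1 (arc(left, 3)): x=-2 y=1 heading=W
step 2 (straight(3)): x=-5 y=1 heading=W
no rival 2-sequence matches.

arc(left, 3), straight(3)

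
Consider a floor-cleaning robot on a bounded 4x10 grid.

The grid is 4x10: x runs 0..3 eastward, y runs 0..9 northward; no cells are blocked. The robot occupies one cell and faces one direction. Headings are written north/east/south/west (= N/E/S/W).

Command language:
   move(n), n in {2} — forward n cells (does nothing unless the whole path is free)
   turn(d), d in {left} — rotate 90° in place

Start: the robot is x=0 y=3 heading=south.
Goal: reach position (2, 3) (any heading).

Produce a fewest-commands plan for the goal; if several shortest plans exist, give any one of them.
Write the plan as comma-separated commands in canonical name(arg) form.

turn(left), move(2)

initial: x=0 y=3 heading=south
[1] after turn(left): x=0 y=3 heading=east
[2] after move(2): x=2 y=3 heading=east
no 1-step plan works, so 2 is optimal.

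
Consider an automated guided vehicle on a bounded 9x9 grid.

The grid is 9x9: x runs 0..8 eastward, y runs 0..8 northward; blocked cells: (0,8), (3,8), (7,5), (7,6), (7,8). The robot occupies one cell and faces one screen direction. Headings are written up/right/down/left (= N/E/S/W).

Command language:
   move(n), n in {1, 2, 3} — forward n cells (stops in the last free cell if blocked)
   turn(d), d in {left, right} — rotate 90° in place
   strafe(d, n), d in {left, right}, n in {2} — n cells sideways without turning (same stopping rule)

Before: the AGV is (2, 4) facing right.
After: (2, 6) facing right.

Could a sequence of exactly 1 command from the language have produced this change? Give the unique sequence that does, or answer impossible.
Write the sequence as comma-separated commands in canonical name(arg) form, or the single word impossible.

strafe(left, 2)

key: still facing E — the one step turns nothing
start: (2, 4) facing right
t=1 strafe(left, 2) ⇒ (2, 6) facing right
all 7 alternatives checked — unique.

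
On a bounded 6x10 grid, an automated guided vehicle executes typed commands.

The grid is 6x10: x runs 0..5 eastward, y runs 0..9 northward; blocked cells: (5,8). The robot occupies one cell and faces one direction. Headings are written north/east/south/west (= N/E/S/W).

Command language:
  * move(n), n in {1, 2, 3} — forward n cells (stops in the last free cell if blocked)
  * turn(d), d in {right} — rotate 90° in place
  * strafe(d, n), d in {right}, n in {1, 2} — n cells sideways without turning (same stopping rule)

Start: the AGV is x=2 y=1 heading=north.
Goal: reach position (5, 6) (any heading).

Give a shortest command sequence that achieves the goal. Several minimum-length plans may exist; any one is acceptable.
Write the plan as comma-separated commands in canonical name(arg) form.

strafe(right, 1), move(3), move(2), strafe(right, 2)

t0: x=2 y=1 heading=north
1. strafe(right, 1) → x=3 y=1 heading=north
2. move(3) → x=3 y=4 heading=north
3. move(2) → x=3 y=6 heading=north
4. strafe(right, 2) → x=5 y=6 heading=north
shorter routes all fall short; 4 is best.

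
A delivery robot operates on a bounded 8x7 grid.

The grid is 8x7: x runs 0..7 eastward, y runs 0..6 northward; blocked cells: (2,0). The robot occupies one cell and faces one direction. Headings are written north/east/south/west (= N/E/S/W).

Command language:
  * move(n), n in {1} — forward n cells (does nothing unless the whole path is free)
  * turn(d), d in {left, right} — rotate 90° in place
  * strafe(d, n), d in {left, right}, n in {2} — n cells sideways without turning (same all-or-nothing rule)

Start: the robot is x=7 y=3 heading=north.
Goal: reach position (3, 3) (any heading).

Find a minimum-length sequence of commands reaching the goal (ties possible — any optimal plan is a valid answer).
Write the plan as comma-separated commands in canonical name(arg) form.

t0: x=7 y=3 heading=north
1. strafe(left, 2) → x=5 y=3 heading=north
2. strafe(left, 2) → x=3 y=3 heading=north
nothing shorter than 2 reaches the goal.

strafe(left, 2), strafe(left, 2)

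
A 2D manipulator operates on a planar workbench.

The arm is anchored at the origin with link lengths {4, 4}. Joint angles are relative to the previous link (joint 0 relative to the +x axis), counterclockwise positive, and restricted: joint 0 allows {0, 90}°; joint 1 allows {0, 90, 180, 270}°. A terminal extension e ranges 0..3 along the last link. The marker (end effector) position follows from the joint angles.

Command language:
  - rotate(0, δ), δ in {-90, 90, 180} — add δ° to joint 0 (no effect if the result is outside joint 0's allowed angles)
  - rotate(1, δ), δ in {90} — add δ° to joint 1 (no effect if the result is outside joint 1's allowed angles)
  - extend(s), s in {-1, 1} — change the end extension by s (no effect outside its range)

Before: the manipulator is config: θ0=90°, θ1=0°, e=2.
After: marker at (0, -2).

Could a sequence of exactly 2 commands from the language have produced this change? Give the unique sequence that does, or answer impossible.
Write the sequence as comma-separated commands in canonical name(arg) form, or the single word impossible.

t0: config: θ0=90°, θ1=0°, e=2
t=1 rotate(1, 90) ⇒ config: θ0=90°, θ1=90°, e=2
t=2 rotate(1, 90) ⇒ config: θ0=90°, θ1=180°, e=2
no rival 2-sequence matches.

rotate(1, 90), rotate(1, 90)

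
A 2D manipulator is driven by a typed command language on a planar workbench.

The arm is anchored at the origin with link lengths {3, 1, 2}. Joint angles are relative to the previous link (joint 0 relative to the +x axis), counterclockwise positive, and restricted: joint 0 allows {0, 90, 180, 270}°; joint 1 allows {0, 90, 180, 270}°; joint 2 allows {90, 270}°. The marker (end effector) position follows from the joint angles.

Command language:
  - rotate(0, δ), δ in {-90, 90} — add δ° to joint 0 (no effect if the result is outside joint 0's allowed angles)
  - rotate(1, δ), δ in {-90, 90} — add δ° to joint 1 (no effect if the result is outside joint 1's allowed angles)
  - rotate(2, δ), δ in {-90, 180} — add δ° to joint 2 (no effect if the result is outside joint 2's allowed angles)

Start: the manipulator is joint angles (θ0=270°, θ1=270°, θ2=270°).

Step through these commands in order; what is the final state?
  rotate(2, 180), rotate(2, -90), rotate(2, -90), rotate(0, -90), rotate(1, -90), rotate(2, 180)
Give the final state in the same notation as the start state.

joint angles (θ0=180°, θ1=180°, θ2=270°)

initial: joint angles (θ0=270°, θ1=270°, θ2=270°)
1. rotate(2, 180) → joint angles (θ0=270°, θ1=270°, θ2=90°)
2. rotate(2, -90) → joint angles (θ0=270°, θ1=270°, θ2=90°)
3. rotate(2, -90) → joint angles (θ0=270°, θ1=270°, θ2=90°)
4. rotate(0, -90) → joint angles (θ0=180°, θ1=270°, θ2=90°)
5. rotate(1, -90) → joint angles (θ0=180°, θ1=180°, θ2=90°)
6. rotate(2, 180) → joint angles (θ0=180°, θ1=180°, θ2=270°)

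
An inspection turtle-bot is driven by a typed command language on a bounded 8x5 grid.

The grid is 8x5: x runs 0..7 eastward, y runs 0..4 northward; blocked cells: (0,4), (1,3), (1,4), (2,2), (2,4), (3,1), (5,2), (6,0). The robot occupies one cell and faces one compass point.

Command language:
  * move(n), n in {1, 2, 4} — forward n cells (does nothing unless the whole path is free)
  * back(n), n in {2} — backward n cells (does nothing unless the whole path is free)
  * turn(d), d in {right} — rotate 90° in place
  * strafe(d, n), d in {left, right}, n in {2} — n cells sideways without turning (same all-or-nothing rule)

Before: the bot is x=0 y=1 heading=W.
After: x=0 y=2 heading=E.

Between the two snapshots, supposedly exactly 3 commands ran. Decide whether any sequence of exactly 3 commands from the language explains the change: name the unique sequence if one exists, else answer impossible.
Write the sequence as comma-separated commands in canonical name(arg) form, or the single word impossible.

key: cell and facing (now E) both changed — the 3 commands mix motion and turning
begin: x=0 y=1 heading=W
step 1 (turn(right)): x=0 y=1 heading=N
step 2 (move(1)): x=0 y=2 heading=N
step 3 (turn(right)): x=0 y=2 heading=E
all 343 alternatives checked — unique.

turn(right), move(1), turn(right)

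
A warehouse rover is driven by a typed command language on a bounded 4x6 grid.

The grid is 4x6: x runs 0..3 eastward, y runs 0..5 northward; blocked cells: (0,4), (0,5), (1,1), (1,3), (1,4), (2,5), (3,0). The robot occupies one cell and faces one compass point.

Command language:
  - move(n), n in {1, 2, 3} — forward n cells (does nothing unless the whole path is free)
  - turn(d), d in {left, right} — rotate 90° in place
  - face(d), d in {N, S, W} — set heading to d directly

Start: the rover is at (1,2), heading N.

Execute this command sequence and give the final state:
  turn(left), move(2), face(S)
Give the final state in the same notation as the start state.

start: at (1,2), heading N
t=1 turn(left) ⇒ at (1,2), heading W
t=2 move(2) ⇒ at (1,2), heading W
t=3 face(S) ⇒ at (1,2), heading S

at (1,2), heading S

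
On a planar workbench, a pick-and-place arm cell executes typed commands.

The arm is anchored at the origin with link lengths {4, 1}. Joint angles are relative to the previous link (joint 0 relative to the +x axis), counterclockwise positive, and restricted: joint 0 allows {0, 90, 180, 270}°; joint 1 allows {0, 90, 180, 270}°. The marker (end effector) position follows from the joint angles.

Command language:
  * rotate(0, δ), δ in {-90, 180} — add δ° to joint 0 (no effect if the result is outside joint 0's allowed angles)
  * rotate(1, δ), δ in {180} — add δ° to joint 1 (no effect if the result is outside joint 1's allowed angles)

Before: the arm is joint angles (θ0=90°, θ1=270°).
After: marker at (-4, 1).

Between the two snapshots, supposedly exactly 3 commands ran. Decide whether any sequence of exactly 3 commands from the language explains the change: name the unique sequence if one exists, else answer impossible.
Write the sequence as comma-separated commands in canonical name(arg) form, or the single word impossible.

initial: joint angles (θ0=90°, θ1=270°)
1. rotate(0, -90) → joint angles (θ0=0°, θ1=270°)
2. rotate(0, -90) → joint angles (θ0=270°, θ1=270°)
3. rotate(0, -90) → joint angles (θ0=180°, θ1=270°)
all 27 alternatives checked — unique.

rotate(0, -90), rotate(0, -90), rotate(0, -90)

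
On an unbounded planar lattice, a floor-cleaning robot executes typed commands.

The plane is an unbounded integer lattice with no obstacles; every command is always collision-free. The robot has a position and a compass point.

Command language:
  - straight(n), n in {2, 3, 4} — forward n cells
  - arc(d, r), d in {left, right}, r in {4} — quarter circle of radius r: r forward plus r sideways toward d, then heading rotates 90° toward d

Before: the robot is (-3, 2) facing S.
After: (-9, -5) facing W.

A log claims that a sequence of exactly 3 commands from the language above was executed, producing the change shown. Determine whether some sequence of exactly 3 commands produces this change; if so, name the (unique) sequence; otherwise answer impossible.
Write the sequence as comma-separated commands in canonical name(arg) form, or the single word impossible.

key: order matters: swapping straight(3) and straight(2) lands elsewhere
initial: (-3, 2) facing S
t=1 straight(3) ⇒ (-3, -1) facing S
t=2 arc(right, 4) ⇒ (-7, -5) facing W
t=3 straight(2) ⇒ (-9, -5) facing W
no rival 3-sequence matches.

straight(3), arc(right, 4), straight(2)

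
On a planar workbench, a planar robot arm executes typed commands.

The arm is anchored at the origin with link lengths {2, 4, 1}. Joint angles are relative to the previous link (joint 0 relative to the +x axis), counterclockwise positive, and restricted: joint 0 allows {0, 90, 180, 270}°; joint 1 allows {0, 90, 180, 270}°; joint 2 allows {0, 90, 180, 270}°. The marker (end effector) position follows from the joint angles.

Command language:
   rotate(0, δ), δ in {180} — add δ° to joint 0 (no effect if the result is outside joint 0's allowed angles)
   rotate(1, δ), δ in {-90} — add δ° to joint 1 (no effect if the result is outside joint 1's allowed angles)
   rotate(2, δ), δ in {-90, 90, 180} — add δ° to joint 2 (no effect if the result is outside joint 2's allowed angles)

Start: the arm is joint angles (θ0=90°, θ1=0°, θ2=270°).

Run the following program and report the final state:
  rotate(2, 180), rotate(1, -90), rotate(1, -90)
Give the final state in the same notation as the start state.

joint angles (θ0=90°, θ1=180°, θ2=90°)

from: joint angles (θ0=90°, θ1=0°, θ2=270°)
1. rotate(2, 180) → joint angles (θ0=90°, θ1=0°, θ2=90°)
2. rotate(1, -90) → joint angles (θ0=90°, θ1=270°, θ2=90°)
3. rotate(1, -90) → joint angles (θ0=90°, θ1=180°, θ2=90°)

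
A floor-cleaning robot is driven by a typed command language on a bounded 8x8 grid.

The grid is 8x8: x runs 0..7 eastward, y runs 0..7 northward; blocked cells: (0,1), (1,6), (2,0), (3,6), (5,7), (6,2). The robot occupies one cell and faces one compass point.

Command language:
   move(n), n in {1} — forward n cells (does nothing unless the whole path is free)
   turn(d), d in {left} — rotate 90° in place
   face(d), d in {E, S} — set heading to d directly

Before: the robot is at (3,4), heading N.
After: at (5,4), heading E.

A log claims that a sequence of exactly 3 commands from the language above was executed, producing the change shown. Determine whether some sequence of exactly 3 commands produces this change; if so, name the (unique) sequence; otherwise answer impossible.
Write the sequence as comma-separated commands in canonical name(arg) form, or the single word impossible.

key: order matters: swapping face(E) and move(1) lands elsewhere
t0: at (3,4), heading N
step 1 (face(E)): at (3,4), heading E
step 2 (move(1)): at (4,4), heading E
step 3 (move(1)): at (5,4), heading E
no other 3-command option fits: unique.

face(E), move(1), move(1)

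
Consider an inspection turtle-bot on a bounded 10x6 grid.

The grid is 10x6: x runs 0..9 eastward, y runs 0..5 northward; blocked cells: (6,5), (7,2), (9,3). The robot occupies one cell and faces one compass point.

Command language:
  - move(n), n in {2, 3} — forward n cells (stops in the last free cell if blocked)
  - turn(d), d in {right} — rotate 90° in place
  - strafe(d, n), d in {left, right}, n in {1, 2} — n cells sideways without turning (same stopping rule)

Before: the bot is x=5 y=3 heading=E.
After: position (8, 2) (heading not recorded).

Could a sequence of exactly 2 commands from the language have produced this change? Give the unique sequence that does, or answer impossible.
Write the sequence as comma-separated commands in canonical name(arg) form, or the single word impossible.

move(3), strafe(right, 1)

key: running strafe(right, 1) before move(3) would end elsewhere — order is forced
t0: x=5 y=3 heading=E
t=1 move(3) ⇒ x=8 y=3 heading=E
t=2 strafe(right, 1) ⇒ x=8 y=2 heading=E
all 49 alternatives checked — unique.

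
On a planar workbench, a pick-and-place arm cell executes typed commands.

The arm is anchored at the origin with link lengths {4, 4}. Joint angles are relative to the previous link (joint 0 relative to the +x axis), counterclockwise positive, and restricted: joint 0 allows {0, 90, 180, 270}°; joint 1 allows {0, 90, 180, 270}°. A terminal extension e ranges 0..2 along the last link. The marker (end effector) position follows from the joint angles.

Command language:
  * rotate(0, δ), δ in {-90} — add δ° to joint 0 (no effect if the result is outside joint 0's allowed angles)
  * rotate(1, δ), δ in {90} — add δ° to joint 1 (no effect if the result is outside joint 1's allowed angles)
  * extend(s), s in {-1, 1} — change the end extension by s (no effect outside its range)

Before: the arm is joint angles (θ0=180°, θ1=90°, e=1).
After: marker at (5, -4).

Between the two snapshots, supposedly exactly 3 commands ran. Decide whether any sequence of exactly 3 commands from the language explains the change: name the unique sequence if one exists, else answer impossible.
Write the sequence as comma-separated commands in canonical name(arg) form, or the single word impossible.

rotate(0, -90), rotate(0, -90), rotate(0, -90)

start: joint angles (θ0=180°, θ1=90°, e=1)
step 1 (rotate(0, -90)): joint angles (θ0=90°, θ1=90°, e=1)
step 2 (rotate(0, -90)): joint angles (θ0=0°, θ1=90°, e=1)
step 3 (rotate(0, -90)): joint angles (θ0=270°, θ1=90°, e=1)
uniquely the one of 64 3-step routes that fits.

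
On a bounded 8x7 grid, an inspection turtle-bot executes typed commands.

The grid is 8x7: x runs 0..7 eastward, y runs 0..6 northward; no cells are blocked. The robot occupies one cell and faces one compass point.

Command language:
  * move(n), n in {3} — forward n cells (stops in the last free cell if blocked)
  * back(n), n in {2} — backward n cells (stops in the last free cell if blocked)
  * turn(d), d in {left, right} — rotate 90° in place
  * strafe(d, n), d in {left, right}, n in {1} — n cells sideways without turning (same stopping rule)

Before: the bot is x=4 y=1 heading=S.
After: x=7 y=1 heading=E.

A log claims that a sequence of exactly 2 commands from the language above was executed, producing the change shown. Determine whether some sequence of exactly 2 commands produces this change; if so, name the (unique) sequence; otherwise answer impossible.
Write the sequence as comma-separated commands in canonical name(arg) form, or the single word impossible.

key: cell and facing (now E) both changed — the 2 commands mix motion and turning
from: x=4 y=1 heading=S
t=1 turn(left) ⇒ x=4 y=1 heading=E
t=2 move(3) ⇒ x=7 y=1 heading=E
all 36 alternatives checked — unique.

turn(left), move(3)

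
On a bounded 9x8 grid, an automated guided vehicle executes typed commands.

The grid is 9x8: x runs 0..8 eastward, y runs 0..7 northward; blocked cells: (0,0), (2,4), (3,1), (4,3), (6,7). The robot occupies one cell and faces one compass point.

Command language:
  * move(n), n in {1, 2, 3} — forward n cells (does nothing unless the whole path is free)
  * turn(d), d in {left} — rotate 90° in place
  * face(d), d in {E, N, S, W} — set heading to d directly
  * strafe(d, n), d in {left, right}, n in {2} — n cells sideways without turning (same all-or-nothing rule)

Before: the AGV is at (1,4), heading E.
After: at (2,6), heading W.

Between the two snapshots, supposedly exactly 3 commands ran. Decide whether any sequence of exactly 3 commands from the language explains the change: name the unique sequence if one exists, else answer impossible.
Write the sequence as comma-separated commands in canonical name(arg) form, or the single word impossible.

key: running face(W) before strafe(left, 2) would end elsewhere — order is forced
initial: at (1,4), heading E
1. strafe(left, 2) → at (1,6), heading E
2. move(1) → at (2,6), heading E
3. face(W) → at (2,6), heading W
uniquely the one of 1000 3-step routes that fits.

strafe(left, 2), move(1), face(W)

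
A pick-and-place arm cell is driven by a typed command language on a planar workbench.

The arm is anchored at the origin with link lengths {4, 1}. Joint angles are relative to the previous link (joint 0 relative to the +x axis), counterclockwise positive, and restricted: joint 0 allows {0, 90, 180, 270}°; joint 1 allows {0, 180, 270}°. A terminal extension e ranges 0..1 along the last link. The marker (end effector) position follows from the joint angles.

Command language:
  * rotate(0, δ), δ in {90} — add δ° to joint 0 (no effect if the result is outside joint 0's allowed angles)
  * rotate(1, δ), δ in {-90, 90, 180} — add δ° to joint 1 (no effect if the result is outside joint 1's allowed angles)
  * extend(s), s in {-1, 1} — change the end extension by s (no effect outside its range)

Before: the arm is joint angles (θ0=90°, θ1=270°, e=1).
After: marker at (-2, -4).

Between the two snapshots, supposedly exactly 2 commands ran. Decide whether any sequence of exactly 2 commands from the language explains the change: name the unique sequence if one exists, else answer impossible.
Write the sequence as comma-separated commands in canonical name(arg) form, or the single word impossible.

rotate(0, 90), rotate(0, 90)

t0: joint angles (θ0=90°, θ1=270°, e=1)
t=1 rotate(0, 90) ⇒ joint angles (θ0=180°, θ1=270°, e=1)
t=2 rotate(0, 90) ⇒ joint angles (θ0=270°, θ1=270°, e=1)
no rival 2-sequence matches.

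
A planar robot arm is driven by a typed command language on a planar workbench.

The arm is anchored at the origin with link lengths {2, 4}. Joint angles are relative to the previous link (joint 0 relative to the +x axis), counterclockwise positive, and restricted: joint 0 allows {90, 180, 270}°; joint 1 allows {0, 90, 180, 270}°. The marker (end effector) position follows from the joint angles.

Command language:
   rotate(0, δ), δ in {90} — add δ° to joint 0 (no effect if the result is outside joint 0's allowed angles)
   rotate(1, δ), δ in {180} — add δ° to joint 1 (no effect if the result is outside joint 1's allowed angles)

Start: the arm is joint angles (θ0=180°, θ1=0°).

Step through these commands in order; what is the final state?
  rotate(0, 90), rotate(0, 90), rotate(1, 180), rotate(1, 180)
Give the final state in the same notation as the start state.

begin: joint angles (θ0=180°, θ1=0°)
[1] after rotate(0, 90): joint angles (θ0=270°, θ1=0°)
[2] after rotate(0, 90): joint angles (θ0=270°, θ1=0°)
[3] after rotate(1, 180): joint angles (θ0=270°, θ1=180°)
[4] after rotate(1, 180): joint angles (θ0=270°, θ1=0°)

joint angles (θ0=270°, θ1=0°)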